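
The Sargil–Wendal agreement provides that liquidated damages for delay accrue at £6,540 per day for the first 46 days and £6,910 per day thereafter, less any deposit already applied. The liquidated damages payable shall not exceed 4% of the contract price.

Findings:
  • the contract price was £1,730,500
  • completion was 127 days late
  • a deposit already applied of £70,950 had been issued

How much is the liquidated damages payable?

First 46 days: 46 × £6,540 = £300,840
Remaining days: (127 − 46) × £6,910 = £559,710
Accrued per-day damages: £300,840 + £559,710 = £860,550
Less deposit already applied: £860,550 − £70,950 = £789,600
Cap: 4% of £1,730,500 = £69,220
Cap at £69,220: £789,600 exceeds the cap → £69,220

£69,220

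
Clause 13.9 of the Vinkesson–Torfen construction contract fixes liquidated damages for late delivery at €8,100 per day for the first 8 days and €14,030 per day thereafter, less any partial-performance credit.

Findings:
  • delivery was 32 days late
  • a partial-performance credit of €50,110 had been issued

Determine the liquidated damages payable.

€351,410

First 8 days: 8 × €8,100 = €64,800
Remaining days: (32 − 8) × €14,030 = €336,720
Accrued per-day damages: €64,800 + €336,720 = €401,520
Less partial-performance credit: €401,520 − €50,110 = €351,410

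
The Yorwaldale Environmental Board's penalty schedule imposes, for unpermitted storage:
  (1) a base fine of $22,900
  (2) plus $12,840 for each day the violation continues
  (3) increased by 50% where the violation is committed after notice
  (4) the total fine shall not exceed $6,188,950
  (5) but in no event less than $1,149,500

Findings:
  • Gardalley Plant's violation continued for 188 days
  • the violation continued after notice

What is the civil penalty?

Per-day component: 188 × $12,840 = $2,413,920
Base plus per-day: $22,900 + $2,413,920 = $2,436,820
Enhancement: 50% of $2,436,820 = $1,218,410
Enhanced fine: $2,436,820 + $1,218,410 = $3,655,230
Cap at $6,188,950: $3,655,230 is within the cap, no reduction.
Minimum $1,149,500: $3,655,230 meets the minimum, no increase.

Civil penalty: $3,655,230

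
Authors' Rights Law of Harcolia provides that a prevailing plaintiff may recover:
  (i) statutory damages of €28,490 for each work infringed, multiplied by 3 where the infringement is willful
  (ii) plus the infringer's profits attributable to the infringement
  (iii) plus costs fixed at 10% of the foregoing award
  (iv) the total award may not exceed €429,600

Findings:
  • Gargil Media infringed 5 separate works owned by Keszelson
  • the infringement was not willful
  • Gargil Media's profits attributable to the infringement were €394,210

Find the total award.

Award: €429,600

Statutory damages: 5 × €28,490 = €142,450
Infringement not willful: no ×3 enhancement.
Combined award: €142,450 + €394,210 = €536,660
Costs: 10% of €536,660 = €53,666
Award plus costs: €536,660 + €53,666 = €590,326
Cap at €429,600: €590,326 exceeds the cap → €429,600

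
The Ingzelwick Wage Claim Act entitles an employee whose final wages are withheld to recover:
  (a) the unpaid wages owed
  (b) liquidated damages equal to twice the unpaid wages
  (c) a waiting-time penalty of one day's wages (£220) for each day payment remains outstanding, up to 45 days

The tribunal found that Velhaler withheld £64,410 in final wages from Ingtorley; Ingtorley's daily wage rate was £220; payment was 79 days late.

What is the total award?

Doubled: 2 × £64,410 = £128,820
Penalty days: min(79, 45) = 45
Waiting-time penalty: 45 × £220 = £9,900
Total award: £64,410 + £128,820 + £9,900 = £203,130

£203,130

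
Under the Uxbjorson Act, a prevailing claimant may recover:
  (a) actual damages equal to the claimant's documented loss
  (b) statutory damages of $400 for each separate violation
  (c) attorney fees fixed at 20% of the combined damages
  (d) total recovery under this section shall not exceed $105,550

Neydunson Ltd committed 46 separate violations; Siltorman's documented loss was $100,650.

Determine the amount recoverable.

Total recovery: $105,550

Statutory damages: 46 × $400 = $18,400
Combined damages: $100,650 + $18,400 = $119,050
Attorney fees: 20% of $119,050 = $23,810
Total before cap: $119,050 + $23,810 = $142,860
Cap at $105,550: $142,860 exceeds the cap → $105,550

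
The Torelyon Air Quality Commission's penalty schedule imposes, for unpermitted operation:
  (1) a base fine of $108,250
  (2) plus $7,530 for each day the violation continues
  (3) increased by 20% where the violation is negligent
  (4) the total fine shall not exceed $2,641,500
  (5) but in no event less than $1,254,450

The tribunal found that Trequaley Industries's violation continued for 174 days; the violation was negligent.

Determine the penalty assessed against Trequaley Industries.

Per-day component: 174 × $7,530 = $1,310,220
Base plus per-day: $108,250 + $1,310,220 = $1,418,470
Enhancement: 20% of $1,418,470 = $283,694
Enhanced fine: $1,418,470 + $283,694 = $1,702,164
Cap at $2,641,500: $1,702,164 is within the cap, no reduction.
Minimum $1,254,450: $1,702,164 meets the minimum, no increase.

$1,702,164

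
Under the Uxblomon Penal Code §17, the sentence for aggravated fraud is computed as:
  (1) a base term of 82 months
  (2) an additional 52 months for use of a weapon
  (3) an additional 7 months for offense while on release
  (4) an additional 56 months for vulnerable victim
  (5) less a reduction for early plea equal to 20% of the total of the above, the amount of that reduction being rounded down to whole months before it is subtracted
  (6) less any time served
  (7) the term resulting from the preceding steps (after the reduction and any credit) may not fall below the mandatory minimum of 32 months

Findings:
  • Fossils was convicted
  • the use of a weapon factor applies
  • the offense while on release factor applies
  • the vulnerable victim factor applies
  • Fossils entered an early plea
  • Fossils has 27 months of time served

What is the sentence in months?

Sentence: 131 months

Use of a weapon enhancement: +52 months
Offense while on release enhancement: +7 months
Vulnerable victim enhancement: +56 months
Adjusted term: 82 months + 52 months + 7 months + 56 months = 197 months
Early plea reduction: 20% of 197 months = 39 months (rounded down)
After reduction: 197 − 39 = 158 months
Less time served: 158 months − 27 months = 131 months
Minimum 32 months: 131 months meets the minimum, no increase.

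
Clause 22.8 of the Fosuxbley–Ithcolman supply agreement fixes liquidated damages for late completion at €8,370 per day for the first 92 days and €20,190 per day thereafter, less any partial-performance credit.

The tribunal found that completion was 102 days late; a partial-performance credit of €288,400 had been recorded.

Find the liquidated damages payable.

€683,540

First 92 days: 92 × €8,370 = €770,040
Remaining days: (102 − 92) × €20,190 = €201,900
Accrued per-day damages: €770,040 + €201,900 = €971,940
Less partial-performance credit: €971,940 − €288,400 = €683,540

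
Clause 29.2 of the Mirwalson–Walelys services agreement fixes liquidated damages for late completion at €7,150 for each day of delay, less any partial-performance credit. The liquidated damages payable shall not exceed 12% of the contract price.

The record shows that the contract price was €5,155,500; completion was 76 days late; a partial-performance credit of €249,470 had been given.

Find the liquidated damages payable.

€293,930

Per-day damages: 76 × €7,150 = €543,400
Less partial-performance credit: €543,400 − €249,470 = €293,930
Cap: 12% of €5,155,500 = €618,660
Cap at €618,660: €293,930 is within the cap, no reduction.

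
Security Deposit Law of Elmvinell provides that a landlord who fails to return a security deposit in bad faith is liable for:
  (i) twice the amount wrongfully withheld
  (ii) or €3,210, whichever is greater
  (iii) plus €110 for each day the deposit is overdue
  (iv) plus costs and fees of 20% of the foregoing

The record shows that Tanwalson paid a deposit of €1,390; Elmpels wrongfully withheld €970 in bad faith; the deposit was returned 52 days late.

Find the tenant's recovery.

Doubled: 2 × €970 = €1,940
Minimum €3,210: €1,940 is below the minimum → €3,210
Late-return penalty: 52 × €110 = €5,720
Damages plus late penalty: €3,210 + €5,720 = €8,930
Costs and fees: 20% of €8,930 = €1,786
Total recovery: €8,930 + €1,786 = €10,716

€10,716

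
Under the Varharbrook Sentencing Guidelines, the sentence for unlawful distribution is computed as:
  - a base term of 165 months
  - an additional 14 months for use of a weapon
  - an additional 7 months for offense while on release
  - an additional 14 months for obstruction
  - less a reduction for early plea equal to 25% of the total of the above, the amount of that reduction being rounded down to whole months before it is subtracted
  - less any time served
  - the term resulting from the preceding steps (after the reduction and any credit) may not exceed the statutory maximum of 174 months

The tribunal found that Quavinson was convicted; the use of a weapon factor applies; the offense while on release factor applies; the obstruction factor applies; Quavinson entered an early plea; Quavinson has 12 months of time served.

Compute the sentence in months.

Use of a weapon enhancement: +14 months
Offense while on release enhancement: +7 months
Obstruction enhancement: +14 months
Adjusted term: 165 months + 14 months + 7 months + 14 months = 200 months
Early plea reduction: 25% of 200 months = 50 months (rounded down)
After reduction: 200 − 50 = 150 months
Less time served: 150 months − 12 months = 138 months
Cap at 174 months: 138 months is within the cap, no reduction.

138 months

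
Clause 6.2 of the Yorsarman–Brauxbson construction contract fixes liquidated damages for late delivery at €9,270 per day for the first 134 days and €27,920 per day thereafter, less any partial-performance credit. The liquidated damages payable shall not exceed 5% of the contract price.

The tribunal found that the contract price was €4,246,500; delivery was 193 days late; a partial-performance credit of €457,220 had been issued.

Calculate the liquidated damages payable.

€212,325

First 134 days: 134 × €9,270 = €1,242,180
Remaining days: (193 − 134) × €27,920 = €1,647,280
Accrued per-day damages: €1,242,180 + €1,647,280 = €2,889,460
Less partial-performance credit: €2,889,460 − €457,220 = €2,432,240
Cap: 5% of €4,246,500 = €212,325
Cap at €212,325: €2,432,240 exceeds the cap → €212,325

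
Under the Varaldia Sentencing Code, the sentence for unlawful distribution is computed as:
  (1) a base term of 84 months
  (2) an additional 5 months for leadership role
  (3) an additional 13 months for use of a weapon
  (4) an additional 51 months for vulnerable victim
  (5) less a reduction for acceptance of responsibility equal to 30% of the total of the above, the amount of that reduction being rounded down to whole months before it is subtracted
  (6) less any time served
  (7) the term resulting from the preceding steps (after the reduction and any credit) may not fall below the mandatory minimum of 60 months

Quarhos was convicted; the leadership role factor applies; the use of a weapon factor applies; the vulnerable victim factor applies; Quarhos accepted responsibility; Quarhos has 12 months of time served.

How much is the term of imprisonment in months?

Sentence: 96 months

Leadership role enhancement: +5 months
Use of a weapon enhancement: +13 months
Vulnerable victim enhancement: +51 months
Adjusted term: 84 months + 5 months + 13 months + 51 months = 153 months
Acceptance of responsibility reduction: 30% of 153 months = 45 months (rounded down)
After reduction: 153 − 45 = 108 months
Less time served: 108 months − 12 months = 96 months
Minimum 60 months: 96 months meets the minimum, no increase.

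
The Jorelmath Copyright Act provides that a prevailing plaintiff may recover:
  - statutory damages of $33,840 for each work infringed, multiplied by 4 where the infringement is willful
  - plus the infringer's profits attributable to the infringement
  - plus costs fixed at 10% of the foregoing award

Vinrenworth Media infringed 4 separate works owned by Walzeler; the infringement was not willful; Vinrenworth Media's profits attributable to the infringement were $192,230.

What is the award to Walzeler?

$360,349

Statutory damages: 4 × $33,840 = $135,360
Infringement not willful: no ×4 enhancement.
Combined award: $135,360 + $192,230 = $327,590
Costs: 10% of $327,590 = $32,759
Award plus costs: $327,590 + $32,759 = $360,349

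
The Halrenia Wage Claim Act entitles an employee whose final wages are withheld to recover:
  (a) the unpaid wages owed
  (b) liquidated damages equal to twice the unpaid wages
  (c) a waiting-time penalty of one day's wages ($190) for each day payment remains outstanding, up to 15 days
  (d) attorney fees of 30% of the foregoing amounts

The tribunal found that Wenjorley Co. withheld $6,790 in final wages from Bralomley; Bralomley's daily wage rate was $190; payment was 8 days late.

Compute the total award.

$28,457

Doubled: 2 × $6,790 = $13,580
Penalty days: min(8, 15) = 8
Waiting-time penalty: 8 × $190 = $1,520
Subtotal: $6,790 + $13,580 + $1,520 = $21,890
Attorney fees: 30% of $21,890 = $6,567
Total award: $21,890 + $6,567 = $28,457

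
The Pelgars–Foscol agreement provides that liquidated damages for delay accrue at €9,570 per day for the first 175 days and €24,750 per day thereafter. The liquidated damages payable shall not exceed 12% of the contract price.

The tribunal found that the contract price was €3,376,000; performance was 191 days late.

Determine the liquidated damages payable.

Liquidated damages: €405,120

First 175 days: 175 × €9,570 = €1,674,750
Remaining days: (191 − 175) × €24,750 = €396,000
Accrued per-day damages: €1,674,750 + €396,000 = €2,070,750
Cap: 12% of €3,376,000 = €405,120
Cap at €405,120: €2,070,750 exceeds the cap → €405,120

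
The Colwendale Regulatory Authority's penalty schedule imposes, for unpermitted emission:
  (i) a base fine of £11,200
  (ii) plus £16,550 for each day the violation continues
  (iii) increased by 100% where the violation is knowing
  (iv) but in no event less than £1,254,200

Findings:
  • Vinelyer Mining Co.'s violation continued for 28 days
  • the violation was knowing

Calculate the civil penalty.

Per-day component: 28 × £16,550 = £463,400
Base plus per-day: £11,200 + £463,400 = £474,600
Enhancement: 100% of £474,600 = £474,600
Enhanced fine: £474,600 + £474,600 = £949,200
Minimum £1,254,200: £949,200 is below the minimum → £1,254,200

£1,254,200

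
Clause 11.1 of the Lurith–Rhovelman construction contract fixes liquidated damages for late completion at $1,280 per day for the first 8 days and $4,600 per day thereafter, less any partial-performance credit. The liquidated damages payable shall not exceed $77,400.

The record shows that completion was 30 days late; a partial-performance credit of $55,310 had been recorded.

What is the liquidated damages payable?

$56,130

First 8 days: 8 × $1,280 = $10,240
Remaining days: (30 − 8) × $4,600 = $101,200
Accrued per-day damages: $10,240 + $101,200 = $111,440
Less partial-performance credit: $111,440 − $55,310 = $56,130
Cap at $77,400: $56,130 is within the cap, no reduction.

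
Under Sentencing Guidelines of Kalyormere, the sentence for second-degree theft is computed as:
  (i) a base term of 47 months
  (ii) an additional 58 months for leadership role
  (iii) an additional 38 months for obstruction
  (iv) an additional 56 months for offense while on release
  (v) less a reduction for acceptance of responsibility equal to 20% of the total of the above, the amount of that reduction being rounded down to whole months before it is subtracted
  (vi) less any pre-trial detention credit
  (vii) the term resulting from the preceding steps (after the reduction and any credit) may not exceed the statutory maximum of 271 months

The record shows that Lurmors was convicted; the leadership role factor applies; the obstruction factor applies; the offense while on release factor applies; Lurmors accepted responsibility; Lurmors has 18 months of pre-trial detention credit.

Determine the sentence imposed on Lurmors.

Leadership role enhancement: +58 months
Obstruction enhancement: +38 months
Offense while on release enhancement: +56 months
Adjusted term: 47 months + 58 months + 38 months + 56 months = 199 months
Acceptance of responsibility reduction: 20% of 199 months = 39 months (rounded down)
After reduction: 199 − 39 = 160 months
Less pre-trial detention credit: 160 months − 18 months = 142 months
Cap at 271 months: 142 months is within the cap, no reduction.

142 months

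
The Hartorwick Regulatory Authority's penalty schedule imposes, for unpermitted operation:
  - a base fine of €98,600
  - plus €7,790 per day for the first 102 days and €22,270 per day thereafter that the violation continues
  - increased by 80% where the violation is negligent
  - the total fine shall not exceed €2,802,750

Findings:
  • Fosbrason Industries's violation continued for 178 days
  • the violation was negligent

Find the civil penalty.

€2,802,750

First 102 days: 102 × €7,790 = €794,580
Remaining days: (178 − 102) × €22,270 = €1,692,520
Per-day component: €794,580 + €1,692,520 = €2,487,100
Base plus per-day: €98,600 + €2,487,100 = €2,585,700
Enhancement: 80% of €2,585,700 = €2,068,560
Enhanced fine: €2,585,700 + €2,068,560 = €4,654,260
Cap at €2,802,750: €4,654,260 exceeds the cap → €2,802,750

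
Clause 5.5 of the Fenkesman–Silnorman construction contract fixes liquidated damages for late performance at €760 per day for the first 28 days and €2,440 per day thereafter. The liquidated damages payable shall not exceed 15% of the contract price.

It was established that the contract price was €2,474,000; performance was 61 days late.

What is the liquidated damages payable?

First 28 days: 28 × €760 = €21,280
Remaining days: (61 − 28) × €2,440 = €80,520
Accrued per-day damages: €21,280 + €80,520 = €101,800
Cap: 15% of €2,474,000 = €371,100
Cap at €371,100: €101,800 is within the cap, no reduction.

€101,800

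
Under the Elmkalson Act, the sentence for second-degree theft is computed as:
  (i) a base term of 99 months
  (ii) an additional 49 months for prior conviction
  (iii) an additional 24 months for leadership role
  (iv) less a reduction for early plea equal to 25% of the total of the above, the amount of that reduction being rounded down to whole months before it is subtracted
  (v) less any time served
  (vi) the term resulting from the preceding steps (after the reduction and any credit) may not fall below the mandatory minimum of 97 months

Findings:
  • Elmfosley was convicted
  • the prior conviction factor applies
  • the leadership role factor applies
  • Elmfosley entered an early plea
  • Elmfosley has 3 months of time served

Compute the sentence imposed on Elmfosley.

126 months

Prior conviction enhancement: +49 months
Leadership role enhancement: +24 months
Adjusted term: 99 months + 49 months + 24 months = 172 months
Early plea reduction: 25% of 172 months = 43 months (rounded down)
After reduction: 172 − 43 = 129 months
Less time served: 129 months − 3 months = 126 months
Minimum 97 months: 126 months meets the minimum, no increase.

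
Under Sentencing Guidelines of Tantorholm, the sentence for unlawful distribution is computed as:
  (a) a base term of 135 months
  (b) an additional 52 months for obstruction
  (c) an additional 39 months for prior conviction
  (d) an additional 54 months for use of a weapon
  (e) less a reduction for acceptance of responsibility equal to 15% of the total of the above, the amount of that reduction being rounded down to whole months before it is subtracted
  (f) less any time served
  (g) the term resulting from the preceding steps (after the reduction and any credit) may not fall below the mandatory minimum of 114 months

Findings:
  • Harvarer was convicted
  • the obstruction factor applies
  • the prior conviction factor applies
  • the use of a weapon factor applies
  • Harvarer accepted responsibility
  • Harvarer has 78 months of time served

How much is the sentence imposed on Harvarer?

Obstruction enhancement: +52 months
Prior conviction enhancement: +39 months
Use of a weapon enhancement: +54 months
Adjusted term: 135 months + 52 months + 39 months + 54 months = 280 months
Acceptance of responsibility reduction: 15% of 280 months = 42 months (rounded down)
After reduction: 280 − 42 = 238 months
Less time served: 238 months − 78 months = 160 months
Minimum 114 months: 160 months meets the minimum, no increase.

160 months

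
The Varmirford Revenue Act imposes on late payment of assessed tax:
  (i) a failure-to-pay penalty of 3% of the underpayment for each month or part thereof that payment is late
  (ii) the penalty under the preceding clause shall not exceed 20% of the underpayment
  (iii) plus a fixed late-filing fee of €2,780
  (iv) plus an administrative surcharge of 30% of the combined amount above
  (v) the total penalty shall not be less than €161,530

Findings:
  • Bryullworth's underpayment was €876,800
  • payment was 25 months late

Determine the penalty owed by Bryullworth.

€231,582

Accrued rate: 3% × 25 = 75%, capped at 20% → 20%
Failure-to-pay penalty: 20% of €876,800 = €175,360
Penalty before surcharge: €175,360 + €2,780 = €178,140
Administrative surcharge: 30% of €178,140 = €53,442
Total penalty: €178,140 + €53,442 = €231,582
Minimum €161,530: €231,582 meets the minimum, no increase.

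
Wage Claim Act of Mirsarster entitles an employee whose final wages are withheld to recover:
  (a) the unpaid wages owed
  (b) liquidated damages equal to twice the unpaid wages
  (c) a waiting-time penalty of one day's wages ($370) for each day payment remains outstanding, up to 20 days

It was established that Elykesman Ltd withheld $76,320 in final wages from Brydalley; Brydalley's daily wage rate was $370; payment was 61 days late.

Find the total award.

Doubled: 2 × $76,320 = $152,640
Penalty days: min(61, 20) = 20
Waiting-time penalty: 20 × $370 = $7,400
Total award: $76,320 + $152,640 + $7,400 = $236,360

$236,360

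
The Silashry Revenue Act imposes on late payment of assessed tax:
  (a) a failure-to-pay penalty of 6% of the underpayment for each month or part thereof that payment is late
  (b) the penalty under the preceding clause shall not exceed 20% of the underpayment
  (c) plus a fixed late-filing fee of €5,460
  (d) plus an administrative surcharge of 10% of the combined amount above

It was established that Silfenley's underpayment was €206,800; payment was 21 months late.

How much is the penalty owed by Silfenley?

€51,502

Accrued rate: 6% × 21 = 126%, capped at 20% → 20%
Failure-to-pay penalty: 20% of €206,800 = €41,360
Penalty before surcharge: €41,360 + €5,460 = €46,820
Administrative surcharge: 10% of €46,820 = €4,682
Total penalty: €46,820 + €4,682 = €51,502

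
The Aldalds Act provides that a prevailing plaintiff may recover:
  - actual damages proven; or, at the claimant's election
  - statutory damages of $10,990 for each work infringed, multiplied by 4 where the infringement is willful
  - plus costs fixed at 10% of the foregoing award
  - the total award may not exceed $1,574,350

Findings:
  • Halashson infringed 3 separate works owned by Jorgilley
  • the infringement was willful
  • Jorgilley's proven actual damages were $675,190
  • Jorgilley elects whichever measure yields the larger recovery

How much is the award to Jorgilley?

Statutory damages: 3 × $10,990 = $32,970
Multiplied by 4: 4 × $32,970 = $131,880
Greater of actual damages ($675,190) or enhanced statutory damages ($131,880): $675,190
Costs: 10% of $675,190 = $67,519
Award plus costs: $675,190 + $67,519 = $742,709
Cap at $1,574,350: $742,709 is within the cap, no reduction.

$742,709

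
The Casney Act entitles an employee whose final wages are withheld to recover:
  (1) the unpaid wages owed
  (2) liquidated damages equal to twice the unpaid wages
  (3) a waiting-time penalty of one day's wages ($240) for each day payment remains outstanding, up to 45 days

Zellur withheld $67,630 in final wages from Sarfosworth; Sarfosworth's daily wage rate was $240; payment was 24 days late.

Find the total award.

$208,650

Doubled: 2 × $67,630 = $135,260
Penalty days: min(24, 45) = 24
Waiting-time penalty: 24 × $240 = $5,760
Total award: $67,630 + $135,260 + $5,760 = $208,650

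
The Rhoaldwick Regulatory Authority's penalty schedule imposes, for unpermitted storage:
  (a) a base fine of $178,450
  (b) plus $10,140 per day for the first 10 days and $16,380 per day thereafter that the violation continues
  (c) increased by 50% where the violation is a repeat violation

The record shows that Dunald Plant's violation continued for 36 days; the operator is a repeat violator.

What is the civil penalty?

First 10 days: 10 × $10,140 = $101,400
Remaining days: (36 − 10) × $16,380 = $425,880
Per-day component: $101,400 + $425,880 = $527,280
Base plus per-day: $178,450 + $527,280 = $705,730
Enhancement: 50% of $705,730 = $352,865
Enhanced fine: $705,730 + $352,865 = $1,058,595

Civil penalty: $1,058,595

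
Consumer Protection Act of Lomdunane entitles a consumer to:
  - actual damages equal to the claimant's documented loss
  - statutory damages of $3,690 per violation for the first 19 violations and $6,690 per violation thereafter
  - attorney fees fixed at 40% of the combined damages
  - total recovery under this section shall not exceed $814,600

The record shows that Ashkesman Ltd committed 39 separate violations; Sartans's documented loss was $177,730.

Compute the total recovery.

First 19 violations: 19 × $3,690 = $70,110
Remaining violations: (39 − 19) × $6,690 = $133,800
Statutory damages: $70,110 + $133,800 = $203,910
Combined damages: $177,730 + $203,910 = $381,640
Attorney fees: 40% of $381,640 = $152,656
Total before cap: $381,640 + $152,656 = $534,296
Cap at $814,600: $534,296 is within the cap, no reduction.

$534,296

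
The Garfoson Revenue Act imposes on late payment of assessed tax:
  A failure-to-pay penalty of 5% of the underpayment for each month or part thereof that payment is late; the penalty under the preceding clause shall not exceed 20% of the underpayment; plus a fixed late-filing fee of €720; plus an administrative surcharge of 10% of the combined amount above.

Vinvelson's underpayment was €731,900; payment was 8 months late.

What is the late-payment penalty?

Accrued rate: 5% × 8 = 40%, capped at 20% → 20%
Failure-to-pay penalty: 20% of €731,900 = €146,380
Penalty before surcharge: €146,380 + €720 = €147,100
Administrative surcharge: 10% of €147,100 = €14,710
Total penalty: €147,100 + €14,710 = €161,810

€161,810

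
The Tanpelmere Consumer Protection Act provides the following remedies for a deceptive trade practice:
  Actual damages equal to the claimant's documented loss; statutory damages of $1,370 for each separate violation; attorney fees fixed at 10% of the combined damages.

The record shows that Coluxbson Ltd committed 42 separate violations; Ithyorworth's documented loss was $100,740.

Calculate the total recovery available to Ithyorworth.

Statutory damages: 42 × $1,370 = $57,540
Combined damages: $100,740 + $57,540 = $158,280
Attorney fees: 10% of $158,280 = $15,828
Total recovery: $158,280 + $15,828 = $174,108

$174,108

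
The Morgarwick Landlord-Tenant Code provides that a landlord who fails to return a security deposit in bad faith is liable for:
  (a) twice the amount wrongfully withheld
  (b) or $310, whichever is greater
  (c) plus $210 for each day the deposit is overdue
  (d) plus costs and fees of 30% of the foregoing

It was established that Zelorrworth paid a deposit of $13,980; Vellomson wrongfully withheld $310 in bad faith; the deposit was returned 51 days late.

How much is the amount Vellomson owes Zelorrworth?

Recovery: $14,729

Doubled: 2 × $310 = $620
Minimum $310: $620 meets the minimum, no increase.
Late-return penalty: 51 × $210 = $10,710
Damages plus late penalty: $620 + $10,710 = $11,330
Costs and fees: 30% of $11,330 = $3,399
Total recovery: $11,330 + $3,399 = $14,729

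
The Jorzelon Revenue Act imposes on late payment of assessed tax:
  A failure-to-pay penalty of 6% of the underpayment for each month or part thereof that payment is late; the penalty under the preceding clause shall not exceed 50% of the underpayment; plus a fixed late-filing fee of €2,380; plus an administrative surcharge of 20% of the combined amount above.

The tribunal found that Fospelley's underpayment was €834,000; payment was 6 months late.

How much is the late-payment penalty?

Penalty: €363,144

Accrued rate: 6% × 6 = 36%, capped at 50% → 36%
Failure-to-pay penalty: 36% of €834,000 = €300,240
Penalty before surcharge: €300,240 + €2,380 = €302,620
Administrative surcharge: 20% of €302,620 = €60,524
Total penalty: €302,620 + €60,524 = €363,144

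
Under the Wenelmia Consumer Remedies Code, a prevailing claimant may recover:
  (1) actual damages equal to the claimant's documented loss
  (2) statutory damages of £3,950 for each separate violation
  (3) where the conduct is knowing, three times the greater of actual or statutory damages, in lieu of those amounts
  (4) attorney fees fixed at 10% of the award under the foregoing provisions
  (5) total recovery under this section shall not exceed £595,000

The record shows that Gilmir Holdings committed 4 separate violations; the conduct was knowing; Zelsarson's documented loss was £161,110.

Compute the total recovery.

£531,663

Statutory damages: 4 × £3,950 = £15,800
Greater of actual damages (£161,110) or statutory damages (£15,800): £161,110
Trebled: 3 × £161,110 = £483,330
Attorney fees: 10% of £483,330 = £48,333
Total before cap: £483,330 + £48,333 = £531,663
Cap at £595,000: £531,663 is within the cap, no reduction.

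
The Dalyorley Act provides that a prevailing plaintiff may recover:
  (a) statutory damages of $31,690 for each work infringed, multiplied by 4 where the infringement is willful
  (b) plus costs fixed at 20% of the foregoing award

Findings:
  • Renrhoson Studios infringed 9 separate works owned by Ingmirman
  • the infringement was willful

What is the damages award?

Statutory damages: 9 × $31,690 = $285,210
Multiplied by 4: 4 × $285,210 = $1,140,840
Costs: 20% of $1,140,840 = $228,168
Award plus costs: $1,140,840 + $228,168 = $1,369,008

Award: $1,369,008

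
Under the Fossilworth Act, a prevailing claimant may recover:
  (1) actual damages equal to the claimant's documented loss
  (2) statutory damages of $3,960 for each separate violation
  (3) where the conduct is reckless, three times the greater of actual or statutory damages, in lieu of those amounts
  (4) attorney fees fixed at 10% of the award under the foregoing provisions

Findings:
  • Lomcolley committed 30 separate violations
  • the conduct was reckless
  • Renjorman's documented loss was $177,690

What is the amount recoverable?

Statutory damages: 30 × $3,960 = $118,800
Greater of actual damages ($177,690) or statutory damages ($118,800): $177,690
Trebled: 3 × $177,690 = $533,070
Attorney fees: 10% of $533,070 = $53,307
Total recovery: $533,070 + $53,307 = $586,377

$586,377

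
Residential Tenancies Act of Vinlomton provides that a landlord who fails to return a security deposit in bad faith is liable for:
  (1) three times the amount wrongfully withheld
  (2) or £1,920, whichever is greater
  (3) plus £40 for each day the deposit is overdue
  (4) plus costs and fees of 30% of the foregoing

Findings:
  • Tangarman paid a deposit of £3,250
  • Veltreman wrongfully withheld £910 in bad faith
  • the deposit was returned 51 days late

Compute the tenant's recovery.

£6,201

Trebled: 3 × £910 = £2,730
Minimum £1,920: £2,730 meets the minimum, no increase.
Late-return penalty: 51 × £40 = £2,040
Damages plus late penalty: £2,730 + £2,040 = £4,770
Costs and fees: 30% of £4,770 = £1,431
Total recovery: £4,770 + £1,431 = £6,201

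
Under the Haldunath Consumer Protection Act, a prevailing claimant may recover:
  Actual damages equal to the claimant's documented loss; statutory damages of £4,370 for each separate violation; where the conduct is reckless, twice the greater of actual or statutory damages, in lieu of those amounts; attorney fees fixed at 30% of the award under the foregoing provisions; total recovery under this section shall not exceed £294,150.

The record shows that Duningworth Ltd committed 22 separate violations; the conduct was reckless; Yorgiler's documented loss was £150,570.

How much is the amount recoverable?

Statutory damages: 22 × £4,370 = £96,140
Greater of actual damages (£150,570) or statutory damages (£96,140): £150,570
Doubled: 2 × £150,570 = £301,140
Attorney fees: 30% of £301,140 = £90,342
Total before cap: £301,140 + £90,342 = £391,482
Cap at £294,150: £391,482 exceeds the cap → £294,150

£294,150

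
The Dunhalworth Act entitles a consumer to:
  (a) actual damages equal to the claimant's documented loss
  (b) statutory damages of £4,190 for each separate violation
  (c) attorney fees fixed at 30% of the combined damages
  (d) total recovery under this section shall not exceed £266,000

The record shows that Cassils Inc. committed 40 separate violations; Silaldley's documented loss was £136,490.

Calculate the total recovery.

Statutory damages: 40 × £4,190 = £167,600
Combined damages: £136,490 + £167,600 = £304,090
Attorney fees: 30% of £304,090 = £91,227
Total before cap: £304,090 + £91,227 = £395,317
Cap at £266,000: £395,317 exceeds the cap → £266,000

£266,000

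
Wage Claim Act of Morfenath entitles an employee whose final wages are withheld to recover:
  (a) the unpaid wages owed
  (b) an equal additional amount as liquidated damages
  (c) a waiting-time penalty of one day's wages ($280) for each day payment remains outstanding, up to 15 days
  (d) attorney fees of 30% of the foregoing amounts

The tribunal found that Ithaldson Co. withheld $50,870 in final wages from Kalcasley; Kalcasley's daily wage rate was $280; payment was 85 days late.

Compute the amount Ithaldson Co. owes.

Liquidated damages (equal amount): $50,870
Penalty days: min(85, 15) = 15
Waiting-time penalty: 15 × $280 = $4,200
Subtotal: $50,870 + $50,870 + $4,200 = $105,940
Attorney fees: 30% of $105,940 = $31,782
Total award: $105,940 + $31,782 = $137,722

$137,722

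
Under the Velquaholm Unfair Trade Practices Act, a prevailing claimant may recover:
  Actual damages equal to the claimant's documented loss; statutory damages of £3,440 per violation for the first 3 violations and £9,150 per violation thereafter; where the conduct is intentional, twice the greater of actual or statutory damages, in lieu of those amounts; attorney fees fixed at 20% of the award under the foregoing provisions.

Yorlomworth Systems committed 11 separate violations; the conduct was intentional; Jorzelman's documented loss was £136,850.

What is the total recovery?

First 3 violations: 3 × £3,440 = £10,320
Remaining violations: (11 − 3) × £9,150 = £73,200
Statutory damages: £10,320 + £73,200 = £83,520
Greater of actual damages (£136,850) or statutory damages (£83,520): £136,850
Doubled: 2 × £136,850 = £273,700
Attorney fees: 20% of £273,700 = £54,740
Total recovery: £273,700 + £54,740 = £328,440

£328,440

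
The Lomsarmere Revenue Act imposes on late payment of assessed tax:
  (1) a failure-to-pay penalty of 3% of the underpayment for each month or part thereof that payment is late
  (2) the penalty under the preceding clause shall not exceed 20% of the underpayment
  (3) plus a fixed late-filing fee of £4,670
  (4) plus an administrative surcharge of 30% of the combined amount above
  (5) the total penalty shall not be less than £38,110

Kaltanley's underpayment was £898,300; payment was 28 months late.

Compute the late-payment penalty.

Penalty: £239,629

Accrued rate: 3% × 28 = 84%, capped at 20% → 20%
Failure-to-pay penalty: 20% of £898,300 = £179,660
Penalty before surcharge: £179,660 + £4,670 = £184,330
Administrative surcharge: 30% of £184,330 = £55,299
Total penalty: £184,330 + £55,299 = £239,629
Minimum £38,110: £239,629 meets the minimum, no increase.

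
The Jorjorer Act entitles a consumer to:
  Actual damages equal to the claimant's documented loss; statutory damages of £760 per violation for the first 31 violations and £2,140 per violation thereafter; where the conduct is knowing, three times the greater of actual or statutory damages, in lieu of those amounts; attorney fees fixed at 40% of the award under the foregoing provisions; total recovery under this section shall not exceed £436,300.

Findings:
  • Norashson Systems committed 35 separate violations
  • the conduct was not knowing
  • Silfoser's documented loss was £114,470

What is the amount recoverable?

£205,226

First 31 violations: 31 × £760 = £23,560
Remaining violations: (35 − 31) × £2,140 = £8,560
Statutory damages: £23,560 + £8,560 = £32,120
Conduct not knowing: the in-lieu enhancement does not apply.
Actual plus statutory damages: £114,470 + £32,120 = £146,590
Attorney fees: 40% of £146,590 = £58,636
Total before cap: £146,590 + £58,636 = £205,226
Cap at £436,300: £205,226 is within the cap, no reduction.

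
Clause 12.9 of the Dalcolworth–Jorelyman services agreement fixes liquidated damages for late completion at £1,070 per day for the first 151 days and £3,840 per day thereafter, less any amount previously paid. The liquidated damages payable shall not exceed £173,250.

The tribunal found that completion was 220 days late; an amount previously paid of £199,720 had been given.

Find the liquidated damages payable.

First 151 days: 151 × £1,070 = £161,570
Remaining days: (220 − 151) × £3,840 = £264,960
Accrued per-day damages: £161,570 + £264,960 = £426,530
Less amount previously paid: £426,530 − £199,720 = £226,810
Cap at £173,250: £226,810 exceeds the cap → £173,250

Liquidated damages: £173,250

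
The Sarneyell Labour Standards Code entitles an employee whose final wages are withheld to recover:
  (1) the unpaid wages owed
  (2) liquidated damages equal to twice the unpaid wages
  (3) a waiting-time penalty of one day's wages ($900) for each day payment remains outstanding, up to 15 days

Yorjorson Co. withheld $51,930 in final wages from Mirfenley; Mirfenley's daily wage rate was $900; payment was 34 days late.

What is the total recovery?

Doubled: 2 × $51,930 = $103,860
Penalty days: min(34, 15) = 15
Waiting-time penalty: 15 × $900 = $13,500
Total award: $51,930 + $103,860 + $13,500 = $169,290

$169,290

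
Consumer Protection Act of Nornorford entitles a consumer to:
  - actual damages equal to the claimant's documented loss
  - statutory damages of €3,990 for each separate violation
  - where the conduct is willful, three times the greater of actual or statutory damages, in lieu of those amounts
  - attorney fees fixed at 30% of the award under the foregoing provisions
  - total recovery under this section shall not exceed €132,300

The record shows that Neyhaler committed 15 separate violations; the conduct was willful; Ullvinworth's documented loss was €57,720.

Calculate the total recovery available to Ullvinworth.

Total recovery: €132,300

Statutory damages: 15 × €3,990 = €59,850
Greater of actual damages (€57,720) or statutory damages (€59,850): €59,850
Trebled: 3 × €59,850 = €179,550
Attorney fees: 30% of €179,550 = €53,865
Total before cap: €179,550 + €53,865 = €233,415
Cap at €132,300: €233,415 exceeds the cap → €132,300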